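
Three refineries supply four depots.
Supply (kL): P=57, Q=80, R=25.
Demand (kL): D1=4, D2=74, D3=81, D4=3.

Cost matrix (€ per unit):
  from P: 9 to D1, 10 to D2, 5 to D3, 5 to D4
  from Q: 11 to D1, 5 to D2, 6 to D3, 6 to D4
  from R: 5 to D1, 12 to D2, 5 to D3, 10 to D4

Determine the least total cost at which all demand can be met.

816

One minimum-cost allocation:
  P–D3: 54 × €5 = €270
  P–D4: 3 × €5 = €15
  Q–D2: 74 × €5 = €370
  Q–D3: 6 × €6 = €36
  R–D1: 4 × €5 = €20
  R–D3: 21 × €5 = €105
Total = 270 + 15 + 370 + 36 + 20 + 105 = €816.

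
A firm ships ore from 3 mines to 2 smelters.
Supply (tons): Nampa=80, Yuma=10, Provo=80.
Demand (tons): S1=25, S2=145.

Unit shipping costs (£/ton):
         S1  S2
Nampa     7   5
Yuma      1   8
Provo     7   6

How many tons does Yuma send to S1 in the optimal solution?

The minimum-cost plan:
  Nampa–S2: 80 × £5 = £400
  Yuma–S1: 10 × £1 = £10
  Provo–S1: 15 × £7 = £105
  Provo–S2: 65 × £6 = £390
Total cost = £905.
So Yuma→S1 carries 10 tons.

10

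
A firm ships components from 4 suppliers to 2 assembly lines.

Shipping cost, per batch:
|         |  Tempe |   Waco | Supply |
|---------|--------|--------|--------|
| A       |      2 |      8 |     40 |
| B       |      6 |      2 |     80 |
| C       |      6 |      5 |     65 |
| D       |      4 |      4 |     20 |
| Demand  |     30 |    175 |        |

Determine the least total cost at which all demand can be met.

A cheapest plan:
  A→Tempe: 30 batches
  A→Waco: 10 batches
  B→Waco: 80 batches
  C→Waco: 65 batches
  D→Waco: 20 batches
Total cost = 705.

705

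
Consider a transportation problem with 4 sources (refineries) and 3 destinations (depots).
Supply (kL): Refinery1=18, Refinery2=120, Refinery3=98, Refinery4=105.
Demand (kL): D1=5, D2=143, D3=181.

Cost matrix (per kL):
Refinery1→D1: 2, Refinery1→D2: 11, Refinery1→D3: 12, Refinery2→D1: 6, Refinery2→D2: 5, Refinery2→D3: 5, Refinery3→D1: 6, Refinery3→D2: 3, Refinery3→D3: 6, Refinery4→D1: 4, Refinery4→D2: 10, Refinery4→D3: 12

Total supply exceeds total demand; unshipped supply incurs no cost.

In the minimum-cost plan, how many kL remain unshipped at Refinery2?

0

Minimum-cost shipments:
  Refinery1 to D1: 5 kL
  Refinery1 to D3: 13 kL
  Refinery2 to D3: 120 kL
  Refinery3 to D2: 98 kL
  Refinery4 to D2: 45 kL
  Refinery4 to D3: 48 kL
Total cost = 2086.
Refinery2 ships 120 of its 120, leaving 0.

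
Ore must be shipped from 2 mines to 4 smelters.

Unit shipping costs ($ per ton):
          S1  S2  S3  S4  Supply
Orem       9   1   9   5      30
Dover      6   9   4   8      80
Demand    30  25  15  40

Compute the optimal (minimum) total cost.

570

Optimal allocation:
  Orem→S2: 25 × $1 = $25
  Orem→S4: 5 × $5 = $25
  Dover→S1: 30 × $6 = $180
  Dover→S3: 15 × $4 = $60
  Dover→S4: 35 × $8 = $280
Total = 25 + 25 + 180 + 60 + 280 = $570.
(Supply check: Orem ships 30; Dover ships 80.)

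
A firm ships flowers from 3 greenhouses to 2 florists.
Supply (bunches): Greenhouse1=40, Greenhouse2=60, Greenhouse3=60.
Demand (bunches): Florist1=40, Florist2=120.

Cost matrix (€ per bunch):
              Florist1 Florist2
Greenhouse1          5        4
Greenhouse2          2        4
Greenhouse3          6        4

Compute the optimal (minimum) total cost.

Optimal allocation:
  Greenhouse1→Florist2: 40 × €4 = €160
  Greenhouse2→Florist1: 40 × €2 = €80
  Greenhouse2→Florist2: 20 × €4 = €80
  Greenhouse3→Florist2: 60 × €4 = €240
Total = 160 + 80 + 80 + 240 = €560.
(Supply check: Greenhouse1 ships 40; Greenhouse2 ships 60; Greenhouse3 ships 60.)

560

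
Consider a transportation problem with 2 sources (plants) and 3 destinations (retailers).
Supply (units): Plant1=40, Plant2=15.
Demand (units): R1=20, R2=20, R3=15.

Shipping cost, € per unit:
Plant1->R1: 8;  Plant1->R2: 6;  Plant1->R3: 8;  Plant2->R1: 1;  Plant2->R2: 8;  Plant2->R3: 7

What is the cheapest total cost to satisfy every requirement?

295

Optimal allocation:
  Plant1->R1: 5 × €8 = €40
  Plant1->R2: 20 × €6 = €120
  Plant1->R3: 15 × €8 = €120
  Plant2->R1: 15 × €1 = €15
Total = 40 + 120 + 120 + 15 = €295.
(Supply check: Plant1 ships 40; Plant2 ships 15.)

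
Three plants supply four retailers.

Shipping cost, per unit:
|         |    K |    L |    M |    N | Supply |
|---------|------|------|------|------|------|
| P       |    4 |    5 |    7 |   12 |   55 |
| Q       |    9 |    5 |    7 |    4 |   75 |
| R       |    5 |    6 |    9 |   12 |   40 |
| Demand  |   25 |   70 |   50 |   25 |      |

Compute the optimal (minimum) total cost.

A cheapest plan:
  P→L: 55 × 5 = 275
  Q→M: 50 × 7 = 350
  Q→N: 25 × 4 = 100
  R→K: 25 × 5 = 125
  R→L: 15 × 6 = 90
Total = 275 + 350 + 100 + 125 + 90 = 940.
(Supply check: P ships 55; Q ships 75; R ships 40.)

940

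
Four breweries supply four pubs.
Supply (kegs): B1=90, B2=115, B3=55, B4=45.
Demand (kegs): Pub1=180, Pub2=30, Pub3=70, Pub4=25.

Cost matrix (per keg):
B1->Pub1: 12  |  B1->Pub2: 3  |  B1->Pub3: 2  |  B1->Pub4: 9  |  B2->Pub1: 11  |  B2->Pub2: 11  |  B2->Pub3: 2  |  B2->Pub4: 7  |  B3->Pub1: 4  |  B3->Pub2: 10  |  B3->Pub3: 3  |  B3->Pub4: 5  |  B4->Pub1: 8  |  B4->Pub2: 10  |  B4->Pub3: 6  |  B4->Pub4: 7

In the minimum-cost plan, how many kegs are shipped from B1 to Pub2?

Solving gives:
  B1 to Pub2: 30 kegs
  B1 to Pub3: 60 kegs
  B2 to Pub1: 80 kegs
  B2 to Pub3: 10 kegs
  B2 to Pub4: 25 kegs
  B3 to Pub1: 55 kegs
  B4 to Pub1: 45 kegs
Total cost = 1865.
So B1→Pub2 carries 30 kegs.

30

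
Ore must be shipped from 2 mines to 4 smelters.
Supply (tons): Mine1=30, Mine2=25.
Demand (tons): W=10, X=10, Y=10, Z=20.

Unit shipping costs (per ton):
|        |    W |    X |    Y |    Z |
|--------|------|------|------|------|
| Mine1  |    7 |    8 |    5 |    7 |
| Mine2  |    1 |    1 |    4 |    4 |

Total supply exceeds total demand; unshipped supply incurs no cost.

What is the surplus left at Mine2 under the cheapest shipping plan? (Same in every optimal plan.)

An optimal plan:
  Mine1 to Y: 10 tons
  Mine1 to Z: 15 tons
  Mine2 to W: 10 tons
  Mine2 to X: 10 tons
  Mine2 to Z: 5 tons
Total cost = 195.
Mine2 ships 25 of its 25, leaving 0.

0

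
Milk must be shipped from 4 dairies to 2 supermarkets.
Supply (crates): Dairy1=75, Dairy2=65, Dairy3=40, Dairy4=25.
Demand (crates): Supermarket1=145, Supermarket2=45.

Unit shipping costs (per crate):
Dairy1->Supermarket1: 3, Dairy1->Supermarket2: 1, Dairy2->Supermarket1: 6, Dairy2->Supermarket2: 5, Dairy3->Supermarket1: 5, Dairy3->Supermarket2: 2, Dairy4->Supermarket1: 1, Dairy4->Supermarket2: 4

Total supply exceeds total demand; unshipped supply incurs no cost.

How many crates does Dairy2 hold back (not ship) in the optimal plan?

15

Minimum-cost shipments:
  Dairy1->Supermarket1: 70 × 3 = 210
  Dairy1->Supermarket2: 5 × 1 = 5
  Dairy2->Supermarket1: 50 × 6 = 300
  Dairy3->Supermarket2: 40 × 2 = 80
  Dairy4->Supermarket1: 25 × 1 = 25
Total cost = 620.
Dairy2 ships 50 of its 65, leaving 15.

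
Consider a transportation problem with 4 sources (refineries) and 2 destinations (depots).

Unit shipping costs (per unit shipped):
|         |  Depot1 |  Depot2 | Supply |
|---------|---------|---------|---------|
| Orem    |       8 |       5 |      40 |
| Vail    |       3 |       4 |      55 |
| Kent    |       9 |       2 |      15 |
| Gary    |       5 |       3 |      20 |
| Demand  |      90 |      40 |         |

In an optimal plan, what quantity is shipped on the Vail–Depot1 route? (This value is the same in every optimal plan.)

55

The minimum-cost plan:
  Orem->Depot1: 15 × 8 = 120
  Orem->Depot2: 25 × 5 = 125
  Vail->Depot1: 55 × 3 = 165
  Kent->Depot2: 15 × 2 = 30
  Gary->Depot1: 20 × 5 = 100
Total cost = 540.
So Vail→Depot1 carries 55 kL.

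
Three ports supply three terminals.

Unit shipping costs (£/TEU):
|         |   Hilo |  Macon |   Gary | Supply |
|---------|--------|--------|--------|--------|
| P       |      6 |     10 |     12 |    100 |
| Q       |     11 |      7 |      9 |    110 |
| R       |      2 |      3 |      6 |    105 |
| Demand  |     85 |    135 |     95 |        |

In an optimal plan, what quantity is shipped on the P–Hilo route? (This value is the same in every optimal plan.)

85

The minimum-cost plan:
  P–Hilo: 85 × £6 = £510
  P–Gary: 15 × £12 = £180
  Q–Macon: 30 × £7 = £210
  Q–Gary: 80 × £9 = £720
  R–Macon: 105 × £3 = £315
Total cost = £1935.
So P→Hilo carries 85 TEU.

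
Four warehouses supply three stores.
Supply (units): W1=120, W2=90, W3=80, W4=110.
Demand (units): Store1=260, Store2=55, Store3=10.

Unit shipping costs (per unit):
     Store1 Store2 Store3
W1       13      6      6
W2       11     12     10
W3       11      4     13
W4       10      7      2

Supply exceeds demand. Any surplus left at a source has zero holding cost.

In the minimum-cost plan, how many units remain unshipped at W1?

Minimum-cost shipments:
  W1->Store2: 45 units
  W2->Store1: 90 units
  W3->Store1: 70 units
  W3->Store2: 10 units
  W4->Store1: 100 units
  W4->Store3: 10 units
Total cost = 3090.
W1 ships 45 of its 120, leaving 75.

75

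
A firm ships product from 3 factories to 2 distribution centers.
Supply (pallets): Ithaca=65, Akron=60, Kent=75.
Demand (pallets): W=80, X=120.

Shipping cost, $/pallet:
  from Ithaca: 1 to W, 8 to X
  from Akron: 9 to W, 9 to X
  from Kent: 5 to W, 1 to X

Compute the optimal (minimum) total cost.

One minimum-cost allocation:
  Ithaca–W: 65 × $1 = $65
  Akron–W: 15 × $9 = $135
  Akron–X: 45 × $9 = $405
  Kent–X: 75 × $1 = $75
Total = 65 + 135 + 405 + 75 = $680.
(Supply check: Ithaca ships 65; Akron ships 60; Kent ships 75.)

680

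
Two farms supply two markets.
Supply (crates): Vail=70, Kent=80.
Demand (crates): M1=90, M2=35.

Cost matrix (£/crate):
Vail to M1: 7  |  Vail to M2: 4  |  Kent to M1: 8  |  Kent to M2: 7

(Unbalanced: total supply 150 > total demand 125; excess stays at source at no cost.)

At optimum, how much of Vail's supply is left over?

An optimal plan:
  Vail->M1: 35 × £7 = £245
  Vail->M2: 35 × £4 = £140
  Kent->M1: 55 × £8 = £440
Total cost = £825.
Vail ships 70 of its 70, leaving 0.

0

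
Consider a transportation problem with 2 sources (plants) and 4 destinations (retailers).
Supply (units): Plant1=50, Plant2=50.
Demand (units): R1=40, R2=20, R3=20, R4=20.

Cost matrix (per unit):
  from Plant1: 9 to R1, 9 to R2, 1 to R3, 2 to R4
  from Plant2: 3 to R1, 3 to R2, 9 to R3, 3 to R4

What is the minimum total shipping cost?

300

A cheapest plan:
  Plant1–R1: 10 × 9 = 90
  Plant1–R3: 20 × 1 = 20
  Plant1–R4: 20 × 2 = 40
  Plant2–R1: 30 × 3 = 90
  Plant2–R2: 20 × 3 = 60
Total = 90 + 20 + 40 + 90 + 60 = 300.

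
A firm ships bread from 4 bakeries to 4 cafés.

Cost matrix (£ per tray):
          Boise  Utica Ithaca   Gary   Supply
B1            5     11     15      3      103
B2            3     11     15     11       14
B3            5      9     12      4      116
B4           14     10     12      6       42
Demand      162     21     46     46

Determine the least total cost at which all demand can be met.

1661

A cheapest plan:
  B1 to Boise: 57 × £5 = £285
  B1 to Gary: 46 × £3 = £138
  B2 to Boise: 14 × £3 = £42
  B3 to Boise: 91 × £5 = £455
  B3 to Utica: 21 × £9 = £189
  B3 to Ithaca: 4 × £12 = £48
  B4 to Ithaca: 42 × £12 = £504
Total = 285 + 138 + 42 + 455 + 189 + 48 + 504 = £1661.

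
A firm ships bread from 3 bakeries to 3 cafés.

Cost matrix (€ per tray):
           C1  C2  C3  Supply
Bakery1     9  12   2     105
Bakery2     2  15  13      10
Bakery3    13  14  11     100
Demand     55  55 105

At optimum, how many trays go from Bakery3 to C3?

0

Solving gives:
  Bakery1→C3: 105 × €2 = €210
  Bakery2→C1: 10 × €2 = €20
  Bakery3→C1: 45 × €13 = €585
  Bakery3→C2: 55 × €14 = €770
Total cost = €1585.
The route Bakery3→C3 is not used.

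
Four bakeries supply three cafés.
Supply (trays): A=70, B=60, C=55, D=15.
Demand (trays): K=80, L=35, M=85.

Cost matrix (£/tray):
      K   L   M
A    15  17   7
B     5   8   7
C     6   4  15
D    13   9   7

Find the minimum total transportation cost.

1155

One minimum-cost allocation:
  A to M: 70 × £7 = £490
  B to K: 60 × £5 = £300
  C to K: 20 × £6 = £120
  C to L: 35 × £4 = £140
  D to M: 15 × £7 = £105
Total = 490 + 300 + 120 + 140 + 105 = £1155.
(Supply check: A ships 70; B ships 60; C ships 55; D ships 15.)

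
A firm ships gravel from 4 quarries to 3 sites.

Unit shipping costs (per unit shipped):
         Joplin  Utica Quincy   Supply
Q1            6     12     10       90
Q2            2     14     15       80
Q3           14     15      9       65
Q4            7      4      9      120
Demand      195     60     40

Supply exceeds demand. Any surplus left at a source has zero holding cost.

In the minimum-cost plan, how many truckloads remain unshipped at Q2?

0

An optimal plan:
  Q1 to Joplin: 90 truckloads
  Q2 to Joplin: 80 truckloads
  Q3 to Quincy: 40 truckloads
  Q4 to Joplin: 25 truckloads
  Q4 to Utica: 60 truckloads
Total cost = 1475.
Q2 ships 80 of its 80, leaving 0.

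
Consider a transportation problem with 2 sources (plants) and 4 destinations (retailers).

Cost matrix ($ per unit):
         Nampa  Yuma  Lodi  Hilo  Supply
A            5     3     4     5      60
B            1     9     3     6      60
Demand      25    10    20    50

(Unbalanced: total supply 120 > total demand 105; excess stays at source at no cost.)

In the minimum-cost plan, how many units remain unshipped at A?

Minimum-cost shipments:
  A->Yuma: 10 × $3 = $30
  A->Hilo: 50 × $5 = $250
  B->Nampa: 25 × $1 = $25
  B->Lodi: 20 × $3 = $60
Total cost = $365.
A ships 60 of its 60, leaving 0.

0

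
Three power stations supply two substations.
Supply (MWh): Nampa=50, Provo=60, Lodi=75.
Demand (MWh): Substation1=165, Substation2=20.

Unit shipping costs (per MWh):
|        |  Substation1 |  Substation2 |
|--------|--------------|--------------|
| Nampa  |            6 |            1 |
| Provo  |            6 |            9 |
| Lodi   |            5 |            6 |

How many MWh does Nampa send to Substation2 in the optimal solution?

Solving gives:
  Nampa->Substation1: 30 MWh
  Nampa->Substation2: 20 MWh
  Provo->Substation1: 60 MWh
  Lodi->Substation1: 75 MWh
Total cost = 935.
So Nampa→Substation2 carries 20 MWh.

20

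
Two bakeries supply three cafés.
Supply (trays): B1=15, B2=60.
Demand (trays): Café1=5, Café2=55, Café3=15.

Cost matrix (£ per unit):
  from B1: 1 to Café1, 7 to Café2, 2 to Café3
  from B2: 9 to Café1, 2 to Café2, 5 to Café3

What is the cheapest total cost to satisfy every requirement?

A cheapest plan:
  B1→Café1: 5 × £1 = £5
  B1→Café3: 10 × £2 = £20
  B2→Café2: 55 × £2 = £110
  B2→Café3: 5 × £5 = £25
Total = 5 + 20 + 110 + 25 = £160.

160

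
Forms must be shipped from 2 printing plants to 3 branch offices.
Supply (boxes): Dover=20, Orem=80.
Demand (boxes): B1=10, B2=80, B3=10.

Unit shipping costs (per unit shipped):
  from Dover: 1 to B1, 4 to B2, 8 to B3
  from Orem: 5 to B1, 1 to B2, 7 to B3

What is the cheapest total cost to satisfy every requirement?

An optimal shipping plan:
  Dover to B1: 10 × 1 = 10
  Dover to B3: 10 × 8 = 80
  Orem to B2: 80 × 1 = 80
Total = 10 + 80 + 80 = 170.
(Supply check: Dover ships 20; Orem ships 80.)

170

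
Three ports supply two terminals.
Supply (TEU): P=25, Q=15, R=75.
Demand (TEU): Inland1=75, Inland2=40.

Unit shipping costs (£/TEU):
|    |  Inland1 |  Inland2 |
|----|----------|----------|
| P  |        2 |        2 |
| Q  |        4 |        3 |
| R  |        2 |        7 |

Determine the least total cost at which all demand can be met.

One minimum-cost allocation:
  P->Inland2: 25 × £2 = £50
  Q->Inland2: 15 × £3 = £45
  R->Inland1: 75 × £2 = £150
Total = 50 + 45 + 150 = £245.

245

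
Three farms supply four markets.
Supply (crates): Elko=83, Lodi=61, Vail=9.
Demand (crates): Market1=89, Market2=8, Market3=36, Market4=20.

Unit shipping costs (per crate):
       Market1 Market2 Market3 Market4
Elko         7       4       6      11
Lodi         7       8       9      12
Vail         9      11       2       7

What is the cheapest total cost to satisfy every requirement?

1055

Optimal allocation:
  Elko to Market1: 28 × 7 = 196
  Elko to Market2: 8 × 4 = 32
  Elko to Market3: 27 × 6 = 162
  Elko to Market4: 20 × 11 = 220
  Lodi to Market1: 61 × 7 = 427
  Vail to Market3: 9 × 2 = 18
Total = 196 + 32 + 162 + 220 + 427 + 18 = 1055.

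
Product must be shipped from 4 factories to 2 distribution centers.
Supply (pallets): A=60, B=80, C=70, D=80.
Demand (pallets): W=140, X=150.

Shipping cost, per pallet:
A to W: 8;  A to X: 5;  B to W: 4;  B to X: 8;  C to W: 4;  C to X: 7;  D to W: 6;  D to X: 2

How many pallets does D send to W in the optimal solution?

Optimal shipments:
  A->X: 60 × 5 = 300
  B->W: 80 × 4 = 320
  C->W: 60 × 4 = 240
  C->X: 10 × 7 = 70
  D->X: 80 × 2 = 160
Total cost = 1090.
The route D→W is not used.

0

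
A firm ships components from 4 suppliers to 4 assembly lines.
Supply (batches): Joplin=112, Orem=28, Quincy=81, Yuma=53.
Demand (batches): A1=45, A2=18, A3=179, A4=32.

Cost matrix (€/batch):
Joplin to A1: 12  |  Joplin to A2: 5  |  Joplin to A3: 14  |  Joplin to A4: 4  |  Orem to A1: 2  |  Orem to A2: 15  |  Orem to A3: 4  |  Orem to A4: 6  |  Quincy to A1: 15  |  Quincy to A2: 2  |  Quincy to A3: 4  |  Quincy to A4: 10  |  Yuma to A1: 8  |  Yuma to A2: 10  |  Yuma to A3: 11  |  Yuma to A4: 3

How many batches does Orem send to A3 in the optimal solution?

The minimum-cost plan:
  Joplin–A2: 18 batches
  Joplin–A3: 62 batches
  Joplin–A4: 32 batches
  Orem–A3: 28 batches
  Quincy–A3: 81 batches
  Yuma–A1: 45 batches
  Yuma–A3: 8 batches
Total cost = €1970.
So Orem→A3 carries 28 batches.

28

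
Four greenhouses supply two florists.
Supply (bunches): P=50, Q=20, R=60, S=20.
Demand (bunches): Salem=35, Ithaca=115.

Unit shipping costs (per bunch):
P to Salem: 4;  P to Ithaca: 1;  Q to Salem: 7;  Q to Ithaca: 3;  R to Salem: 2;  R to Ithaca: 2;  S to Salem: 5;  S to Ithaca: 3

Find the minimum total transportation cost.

One minimum-cost allocation:
  P->Ithaca: 50 × 1 = 50
  Q->Ithaca: 20 × 3 = 60
  R->Salem: 35 × 2 = 70
  R->Ithaca: 25 × 2 = 50
  S->Ithaca: 20 × 3 = 60
Total = 50 + 60 + 70 + 50 + 60 = 290.
(Supply check: P ships 50; Q ships 20; R ships 60; S ships 20.)

290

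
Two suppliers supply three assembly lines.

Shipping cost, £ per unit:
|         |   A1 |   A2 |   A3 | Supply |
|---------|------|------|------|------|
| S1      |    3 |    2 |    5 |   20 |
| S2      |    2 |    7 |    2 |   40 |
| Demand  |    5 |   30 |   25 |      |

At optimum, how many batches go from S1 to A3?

0

Solving gives:
  S1–A2: 20 × £2 = £40
  S2–A1: 5 × £2 = £10
  S2–A2: 10 × £7 = £70
  S2–A3: 25 × £2 = £50
Total cost = £170.
The route S1→A3 is not used.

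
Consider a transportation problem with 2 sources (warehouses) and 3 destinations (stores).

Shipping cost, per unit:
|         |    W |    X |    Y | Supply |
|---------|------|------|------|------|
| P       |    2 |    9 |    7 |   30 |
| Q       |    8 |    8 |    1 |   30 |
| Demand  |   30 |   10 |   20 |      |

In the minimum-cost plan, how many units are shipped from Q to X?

Solving gives:
  P->W: 30 units
  Q->X: 10 units
  Q->Y: 20 units
Total cost = 160.
So Q→X carries 10 units.

10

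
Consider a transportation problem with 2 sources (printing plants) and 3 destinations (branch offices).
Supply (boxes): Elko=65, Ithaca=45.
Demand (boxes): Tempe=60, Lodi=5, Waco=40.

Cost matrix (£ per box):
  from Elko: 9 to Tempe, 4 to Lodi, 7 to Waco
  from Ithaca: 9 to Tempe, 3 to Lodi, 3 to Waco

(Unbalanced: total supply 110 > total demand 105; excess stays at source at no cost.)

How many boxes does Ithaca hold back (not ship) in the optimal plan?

0

Minimum-cost shipments:
  Elko->Tempe: 60 × £9 = £540
  Ithaca->Lodi: 5 × £3 = £15
  Ithaca->Waco: 40 × £3 = £120
Total cost = £675.
Ithaca ships 45 of its 45, leaving 0.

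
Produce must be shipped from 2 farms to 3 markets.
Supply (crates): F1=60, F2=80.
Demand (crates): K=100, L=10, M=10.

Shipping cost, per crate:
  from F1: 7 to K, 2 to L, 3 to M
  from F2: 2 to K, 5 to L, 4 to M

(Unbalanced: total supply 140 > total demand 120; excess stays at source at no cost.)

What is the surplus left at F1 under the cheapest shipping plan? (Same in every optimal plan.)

20

Minimum-cost shipments:
  F1→K: 20 crates
  F1→L: 10 crates
  F1→M: 10 crates
  F2→K: 80 crates
Total cost = 350.
F1 ships 40 of its 60, leaving 20.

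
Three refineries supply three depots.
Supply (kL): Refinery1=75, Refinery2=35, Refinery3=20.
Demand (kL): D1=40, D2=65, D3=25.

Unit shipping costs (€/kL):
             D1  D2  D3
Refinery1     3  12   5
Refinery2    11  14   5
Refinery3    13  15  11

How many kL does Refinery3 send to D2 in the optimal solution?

20

Optimal shipments:
  Refinery1→D1: 40 kL
  Refinery1→D2: 35 kL
  Refinery2→D2: 10 kL
  Refinery2→D3: 25 kL
  Refinery3→D2: 20 kL
Total cost = €1105.
So Refinery3→D2 carries 20 kL.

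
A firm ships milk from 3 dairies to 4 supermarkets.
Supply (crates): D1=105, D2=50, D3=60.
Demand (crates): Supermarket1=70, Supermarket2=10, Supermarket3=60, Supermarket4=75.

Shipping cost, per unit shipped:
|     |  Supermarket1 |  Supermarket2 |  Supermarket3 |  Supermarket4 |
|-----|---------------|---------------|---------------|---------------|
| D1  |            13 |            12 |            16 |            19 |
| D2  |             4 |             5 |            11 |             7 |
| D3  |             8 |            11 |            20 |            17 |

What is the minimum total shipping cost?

2515

A cheapest plan:
  D1–Supermarket1: 10 crates
  D1–Supermarket2: 10 crates
  D1–Supermarket3: 60 crates
  D1–Supermarket4: 25 crates
  D2–Supermarket4: 50 crates
  D3–Supermarket1: 60 crates
Total cost = 2515.
(Supply check: D1 ships 105; D2 ships 50; D3 ships 60.)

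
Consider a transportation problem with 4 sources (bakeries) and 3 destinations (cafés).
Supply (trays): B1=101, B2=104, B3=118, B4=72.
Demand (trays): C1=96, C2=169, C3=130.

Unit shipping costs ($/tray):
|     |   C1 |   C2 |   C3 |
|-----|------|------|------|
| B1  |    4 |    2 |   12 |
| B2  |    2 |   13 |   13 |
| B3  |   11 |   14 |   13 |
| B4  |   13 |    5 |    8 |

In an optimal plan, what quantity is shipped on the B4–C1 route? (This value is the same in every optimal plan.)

0

Optimal shipments:
  B1 to C2: 101 × $2 = $202
  B2 to C1: 96 × $2 = $192
  B2 to C3: 8 × $13 = $104
  B3 to C3: 118 × $13 = $1534
  B4 to C2: 68 × $5 = $340
  B4 to C3: 4 × $8 = $32
Total cost = $2404.
The route B4→C1 is not used.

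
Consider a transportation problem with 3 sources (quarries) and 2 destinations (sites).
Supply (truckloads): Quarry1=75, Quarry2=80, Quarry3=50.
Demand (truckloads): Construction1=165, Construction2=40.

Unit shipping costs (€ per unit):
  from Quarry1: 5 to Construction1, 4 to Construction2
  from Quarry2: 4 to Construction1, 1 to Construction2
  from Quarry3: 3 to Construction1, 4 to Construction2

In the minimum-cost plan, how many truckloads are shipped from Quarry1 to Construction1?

75

Optimal shipments:
  Quarry1–Construction1: 75 × €5 = €375
  Quarry2–Construction1: 40 × €4 = €160
  Quarry2–Construction2: 40 × €1 = €40
  Quarry3–Construction1: 50 × €3 = €150
Total cost = €725.
So Quarry1→Construction1 carries 75 truckloads.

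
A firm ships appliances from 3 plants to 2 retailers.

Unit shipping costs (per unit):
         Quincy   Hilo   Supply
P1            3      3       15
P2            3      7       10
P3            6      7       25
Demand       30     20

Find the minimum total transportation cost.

A cheapest plan:
  P1→Hilo: 15 units
  P2→Quincy: 10 units
  P3→Quincy: 20 units
  P3→Hilo: 5 units
Total cost = 230.

230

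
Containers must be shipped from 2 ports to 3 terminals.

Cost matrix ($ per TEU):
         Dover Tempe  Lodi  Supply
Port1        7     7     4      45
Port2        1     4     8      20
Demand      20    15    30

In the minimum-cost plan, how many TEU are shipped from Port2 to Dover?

Solving gives:
  Port1→Tempe: 15 × $7 = $105
  Port1→Lodi: 30 × $4 = $120
  Port2→Dover: 20 × $1 = $20
Total cost = $245.
So Port2→Dover carries 20 TEU.

20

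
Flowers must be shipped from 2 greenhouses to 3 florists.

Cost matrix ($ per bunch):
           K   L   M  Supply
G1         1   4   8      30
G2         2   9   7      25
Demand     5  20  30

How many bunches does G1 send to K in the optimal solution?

Optimal shipments:
  G1->K: 5 bunches
  G1->L: 20 bunches
  G1->M: 5 bunches
  G2->M: 25 bunches
Total cost = $300.
So G1→K carries 5 bunches.

5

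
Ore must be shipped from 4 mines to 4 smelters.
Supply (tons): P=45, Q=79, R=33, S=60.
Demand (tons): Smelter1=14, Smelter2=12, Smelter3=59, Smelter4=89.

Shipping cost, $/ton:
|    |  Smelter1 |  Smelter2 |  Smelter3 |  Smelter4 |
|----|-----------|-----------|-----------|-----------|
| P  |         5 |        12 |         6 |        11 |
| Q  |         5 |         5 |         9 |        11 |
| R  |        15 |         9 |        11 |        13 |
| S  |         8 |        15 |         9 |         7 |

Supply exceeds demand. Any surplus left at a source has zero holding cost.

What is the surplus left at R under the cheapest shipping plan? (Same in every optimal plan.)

Minimum-cost shipments:
  P–Smelter3: 45 × $6 = $270
  Q–Smelter1: 14 × $5 = $70
  Q–Smelter2: 12 × $5 = $60
  Q–Smelter3: 14 × $9 = $126
  Q–Smelter4: 29 × $11 = $319
  S–Smelter4: 60 × $7 = $420
Total cost = $1265.
R ships 0 of its 33, leaving 33.

33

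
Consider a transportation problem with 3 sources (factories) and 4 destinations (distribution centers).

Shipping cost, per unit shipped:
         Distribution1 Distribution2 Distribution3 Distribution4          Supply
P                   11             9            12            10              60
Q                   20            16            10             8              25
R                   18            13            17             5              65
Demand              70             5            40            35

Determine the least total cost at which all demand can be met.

1585

Optimal allocation:
  P->Distribution1: 60 × 11 = 660
  Q->Distribution3: 25 × 10 = 250
  R->Distribution1: 10 × 18 = 180
  R->Distribution2: 5 × 13 = 65
  R->Distribution3: 15 × 17 = 255
  R->Distribution4: 35 × 5 = 175
Total = 660 + 250 + 180 + 65 + 255 + 175 = 1585.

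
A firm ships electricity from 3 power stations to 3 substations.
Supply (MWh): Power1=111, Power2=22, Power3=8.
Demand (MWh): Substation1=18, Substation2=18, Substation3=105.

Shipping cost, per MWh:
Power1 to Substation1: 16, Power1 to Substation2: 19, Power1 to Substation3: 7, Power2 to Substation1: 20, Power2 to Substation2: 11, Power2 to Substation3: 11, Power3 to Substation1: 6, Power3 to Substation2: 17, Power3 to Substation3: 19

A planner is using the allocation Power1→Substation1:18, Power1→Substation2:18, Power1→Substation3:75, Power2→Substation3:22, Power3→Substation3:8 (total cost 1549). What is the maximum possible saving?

392

Current plan cost = 18·16 + 18·19 + 75·7 + 22·11 + 8·19 = 1549.
Optimal plan:
  Power1->Substation1: 6 × 16 = 96
  Power1->Substation3: 105 × 7 = 735
  Power2->Substation1: 4 × 20 = 80
  Power2->Substation2: 18 × 11 = 198
  Power3->Substation1: 8 × 6 = 48
Optimal cost = 1157.
Saving = 1549 − 1157 = 392.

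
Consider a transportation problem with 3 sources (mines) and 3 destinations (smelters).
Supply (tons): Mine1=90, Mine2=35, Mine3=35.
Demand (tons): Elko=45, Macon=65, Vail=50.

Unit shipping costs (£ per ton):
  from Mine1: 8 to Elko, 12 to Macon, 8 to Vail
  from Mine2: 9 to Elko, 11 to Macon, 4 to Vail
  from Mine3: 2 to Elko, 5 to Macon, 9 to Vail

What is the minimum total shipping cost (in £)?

1155

A cheapest plan:
  Mine1->Elko: 45 × £8 = £360
  Mine1->Macon: 30 × £12 = £360
  Mine1->Vail: 15 × £8 = £120
  Mine2->Vail: 35 × £4 = £140
  Mine3->Macon: 35 × £5 = £175
Total = 360 + 360 + 120 + 140 + 175 = £1155.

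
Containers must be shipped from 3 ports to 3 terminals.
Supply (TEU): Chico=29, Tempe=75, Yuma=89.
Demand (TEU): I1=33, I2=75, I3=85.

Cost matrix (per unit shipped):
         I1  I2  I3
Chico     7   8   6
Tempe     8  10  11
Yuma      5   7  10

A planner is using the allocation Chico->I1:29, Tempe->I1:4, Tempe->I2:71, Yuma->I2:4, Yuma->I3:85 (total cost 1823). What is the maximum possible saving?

286

Current plan cost = 29·7 + 4·8 + 71·10 + 4·7 + 85·10 = 1823.
Optimal plan:
  Chico to I3: 29 × 6 = 174
  Tempe to I1: 19 × 8 = 152
  Tempe to I3: 56 × 11 = 616
  Yuma to I1: 14 × 5 = 70
  Yuma to I2: 75 × 7 = 525
Optimal cost = 1537.
Saving = 1823 − 1537 = 286.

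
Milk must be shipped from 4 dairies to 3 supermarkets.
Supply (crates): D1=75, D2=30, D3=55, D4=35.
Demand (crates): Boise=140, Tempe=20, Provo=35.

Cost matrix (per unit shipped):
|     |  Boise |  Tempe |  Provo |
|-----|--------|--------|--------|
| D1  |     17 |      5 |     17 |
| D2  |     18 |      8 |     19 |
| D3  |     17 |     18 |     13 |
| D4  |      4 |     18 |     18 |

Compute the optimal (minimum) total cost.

One minimum-cost allocation:
  D1→Boise: 55 × 17 = 935
  D1→Tempe: 20 × 5 = 100
  D2→Boise: 30 × 18 = 540
  D3→Boise: 20 × 17 = 340
  D3→Provo: 35 × 13 = 455
  D4→Boise: 35 × 4 = 140
Total = 935 + 100 + 540 + 340 + 455 + 140 = 2510.
(Supply check: D1 ships 75; D2 ships 30; D3 ships 55; D4 ships 35.)

2510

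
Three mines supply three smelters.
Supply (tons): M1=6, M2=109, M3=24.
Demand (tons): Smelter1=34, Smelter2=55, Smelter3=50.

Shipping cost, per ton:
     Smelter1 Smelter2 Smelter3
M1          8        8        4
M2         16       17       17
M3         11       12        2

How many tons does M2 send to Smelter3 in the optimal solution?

20

Solving gives:
  M1–Smelter3: 6 × 4 = 24
  M2–Smelter1: 34 × 16 = 544
  M2–Smelter2: 55 × 17 = 935
  M2–Smelter3: 20 × 17 = 340
  M3–Smelter3: 24 × 2 = 48
Total cost = 1891.
So M2→Smelter3 carries 20 tons.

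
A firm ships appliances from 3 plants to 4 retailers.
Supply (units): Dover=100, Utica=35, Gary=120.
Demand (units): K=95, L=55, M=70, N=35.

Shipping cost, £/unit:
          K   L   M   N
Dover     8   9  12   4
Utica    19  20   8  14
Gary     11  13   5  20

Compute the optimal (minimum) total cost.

One minimum-cost allocation:
  Dover->K: 10 × £8 = £80
  Dover->L: 55 × £9 = £495
  Dover->N: 35 × £4 = £140
  Utica->M: 35 × £8 = £280
  Gary->K: 85 × £11 = £935
  Gary->M: 35 × £5 = £175
Total = 80 + 495 + 140 + 280 + 935 + 175 = £2105.
(Supply check: Dover ships 100; Utica ships 35; Gary ships 120.)

2105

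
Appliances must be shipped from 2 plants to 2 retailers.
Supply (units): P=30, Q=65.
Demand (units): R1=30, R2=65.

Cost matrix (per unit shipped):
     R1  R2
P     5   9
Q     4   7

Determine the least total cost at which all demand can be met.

One minimum-cost allocation:
  P→R1: 30 × 5 = 150
  Q→R2: 65 × 7 = 455
Total = 150 + 455 = 605.

605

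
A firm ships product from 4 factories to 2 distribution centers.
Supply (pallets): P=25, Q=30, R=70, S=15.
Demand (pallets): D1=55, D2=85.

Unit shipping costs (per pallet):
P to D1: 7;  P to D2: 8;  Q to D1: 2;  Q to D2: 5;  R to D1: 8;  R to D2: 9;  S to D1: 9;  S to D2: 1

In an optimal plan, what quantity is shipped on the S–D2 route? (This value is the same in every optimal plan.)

Solving gives:
  P–D2: 25 × 8 = 200
  Q–D1: 30 × 2 = 60
  R–D1: 25 × 8 = 200
  R–D2: 45 × 9 = 405
  S–D2: 15 × 1 = 15
Total cost = 880.
So S→D2 carries 15 pallets.

15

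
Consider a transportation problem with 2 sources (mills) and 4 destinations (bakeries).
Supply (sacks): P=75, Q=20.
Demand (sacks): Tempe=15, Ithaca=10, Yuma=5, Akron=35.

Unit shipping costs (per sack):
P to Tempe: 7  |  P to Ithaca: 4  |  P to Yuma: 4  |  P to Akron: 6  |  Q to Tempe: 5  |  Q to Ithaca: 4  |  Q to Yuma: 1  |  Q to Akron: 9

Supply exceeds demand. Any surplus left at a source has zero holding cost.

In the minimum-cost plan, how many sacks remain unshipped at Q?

0

Minimum-cost shipments:
  P→Ithaca: 10 × 4 = 40
  P→Akron: 35 × 6 = 210
  Q→Tempe: 15 × 5 = 75
  Q→Yuma: 5 × 1 = 5
Total cost = 330.
Q ships 20 of its 20, leaving 0.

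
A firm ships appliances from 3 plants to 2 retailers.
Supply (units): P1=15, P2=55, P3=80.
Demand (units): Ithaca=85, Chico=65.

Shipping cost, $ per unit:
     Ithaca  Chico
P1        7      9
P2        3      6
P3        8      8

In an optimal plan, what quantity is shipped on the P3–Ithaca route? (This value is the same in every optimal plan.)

15

Optimal shipments:
  P1→Ithaca: 15 × $7 = $105
  P2→Ithaca: 55 × $3 = $165
  P3→Ithaca: 15 × $8 = $120
  P3→Chico: 65 × $8 = $520
Total cost = $910.
So P3→Ithaca carries 15 units.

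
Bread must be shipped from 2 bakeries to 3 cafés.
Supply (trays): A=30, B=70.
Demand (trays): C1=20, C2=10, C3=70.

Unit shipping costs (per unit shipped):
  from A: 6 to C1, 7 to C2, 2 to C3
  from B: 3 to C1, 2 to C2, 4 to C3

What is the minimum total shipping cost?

One minimum-cost allocation:
  A–C3: 30 × 2 = 60
  B–C1: 20 × 3 = 60
  B–C2: 10 × 2 = 20
  B–C3: 40 × 4 = 160
Total = 60 + 60 + 20 + 160 = 300.
(Supply check: A ships 30; B ships 70.)

300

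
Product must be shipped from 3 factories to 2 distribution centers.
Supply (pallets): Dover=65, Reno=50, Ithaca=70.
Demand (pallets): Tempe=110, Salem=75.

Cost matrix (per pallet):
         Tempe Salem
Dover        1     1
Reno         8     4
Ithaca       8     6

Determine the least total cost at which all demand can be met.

An optimal shipping plan:
  Dover–Tempe: 65 pallets
  Reno–Salem: 50 pallets
  Ithaca–Tempe: 45 pallets
  Ithaca–Salem: 25 pallets
Total cost = 775.

775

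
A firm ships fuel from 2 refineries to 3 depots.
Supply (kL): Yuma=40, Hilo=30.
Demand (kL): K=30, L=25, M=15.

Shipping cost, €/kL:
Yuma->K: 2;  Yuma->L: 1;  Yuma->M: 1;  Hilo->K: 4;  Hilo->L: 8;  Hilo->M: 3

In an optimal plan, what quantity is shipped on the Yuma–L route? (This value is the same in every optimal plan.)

Optimal shipments:
  Yuma→K: 15 × €2 = €30
  Yuma→L: 25 × €1 = €25
  Hilo→K: 15 × €4 = €60
  Hilo→M: 15 × €3 = €45
Total cost = €160.
So Yuma→L carries 25 kL.

25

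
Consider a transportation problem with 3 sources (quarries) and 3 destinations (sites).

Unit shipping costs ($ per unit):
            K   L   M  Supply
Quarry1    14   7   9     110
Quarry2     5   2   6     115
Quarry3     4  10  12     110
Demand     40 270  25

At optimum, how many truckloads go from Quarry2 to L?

The minimum-cost plan:
  Quarry1->L: 85 × $7 = $595
  Quarry1->M: 25 × $9 = $225
  Quarry2->L: 115 × $2 = $230
  Quarry3->K: 40 × $4 = $160
  Quarry3->L: 70 × $10 = $700
Total cost = $1910.
So Quarry2→L carries 115 truckloads.

115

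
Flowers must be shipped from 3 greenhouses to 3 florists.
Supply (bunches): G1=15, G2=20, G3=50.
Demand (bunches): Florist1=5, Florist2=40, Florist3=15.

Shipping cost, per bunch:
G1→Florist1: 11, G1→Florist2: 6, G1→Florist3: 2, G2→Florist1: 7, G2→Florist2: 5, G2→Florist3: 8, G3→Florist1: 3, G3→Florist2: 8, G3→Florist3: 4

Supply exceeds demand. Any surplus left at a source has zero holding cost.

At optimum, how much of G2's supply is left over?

Minimum-cost shipments:
  G1–Florist2: 15 × 6 = 90
  G2–Florist2: 20 × 5 = 100
  G3–Florist1: 5 × 3 = 15
  G3–Florist2: 5 × 8 = 40
  G3–Florist3: 15 × 4 = 60
Total cost = 305.
G2 ships 20 of its 20, leaving 0.

0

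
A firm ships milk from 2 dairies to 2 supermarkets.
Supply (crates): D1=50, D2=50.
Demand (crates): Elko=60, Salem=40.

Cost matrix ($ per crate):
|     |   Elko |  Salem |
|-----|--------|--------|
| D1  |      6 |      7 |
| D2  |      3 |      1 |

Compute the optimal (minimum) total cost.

An optimal shipping plan:
  D1->Elko: 50 × $6 = $300
  D2->Elko: 10 × $3 = $30
  D2->Salem: 40 × $1 = $40
Total = 300 + 30 + 40 = $370.

370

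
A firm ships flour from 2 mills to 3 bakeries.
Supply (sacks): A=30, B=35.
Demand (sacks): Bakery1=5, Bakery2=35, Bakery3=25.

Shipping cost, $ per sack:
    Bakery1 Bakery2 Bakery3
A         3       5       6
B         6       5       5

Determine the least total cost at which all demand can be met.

Optimal allocation:
  A to Bakery1: 5 sacks
  A to Bakery2: 25 sacks
  B to Bakery2: 10 sacks
  B to Bakery3: 25 sacks
Total cost = $315.

315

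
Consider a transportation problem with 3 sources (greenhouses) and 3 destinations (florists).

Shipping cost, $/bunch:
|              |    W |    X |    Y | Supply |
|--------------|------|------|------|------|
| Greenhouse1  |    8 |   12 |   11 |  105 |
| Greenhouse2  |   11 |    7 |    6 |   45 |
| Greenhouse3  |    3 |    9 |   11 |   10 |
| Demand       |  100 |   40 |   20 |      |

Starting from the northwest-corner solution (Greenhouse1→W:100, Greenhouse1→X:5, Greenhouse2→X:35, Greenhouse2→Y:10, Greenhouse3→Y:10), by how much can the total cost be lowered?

Current plan cost = 100·8 + 5·12 + 35·7 + 10·6 + 10·11 = $1275.
Optimal plan:
  Greenhouse1->W: 90 × $8 = $720
  Greenhouse1->X: 15 × $12 = $180
  Greenhouse2->X: 25 × $7 = $175
  Greenhouse2->Y: 20 × $6 = $120
  Greenhouse3->W: 10 × $3 = $30
Optimal cost = $1225.
Saving = 1275 − 1225 = $50.

50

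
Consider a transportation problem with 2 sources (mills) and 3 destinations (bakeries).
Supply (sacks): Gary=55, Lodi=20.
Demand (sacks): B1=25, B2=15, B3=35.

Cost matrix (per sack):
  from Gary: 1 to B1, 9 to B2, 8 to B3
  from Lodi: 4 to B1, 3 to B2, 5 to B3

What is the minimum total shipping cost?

A cheapest plan:
  Gary–B1: 25 × 1 = 25
  Gary–B3: 30 × 8 = 240
  Lodi–B2: 15 × 3 = 45
  Lodi–B3: 5 × 5 = 25
Total = 25 + 240 + 45 + 25 = 335.

335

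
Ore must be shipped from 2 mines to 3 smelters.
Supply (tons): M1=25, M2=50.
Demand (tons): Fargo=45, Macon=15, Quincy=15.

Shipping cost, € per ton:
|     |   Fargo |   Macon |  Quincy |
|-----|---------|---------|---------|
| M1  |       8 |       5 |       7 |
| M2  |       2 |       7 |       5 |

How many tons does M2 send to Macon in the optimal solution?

Optimal shipments:
  M1–Macon: 15 × €5 = €75
  M1–Quincy: 10 × €7 = €70
  M2–Fargo: 45 × €2 = €90
  M2–Quincy: 5 × €5 = €25
Total cost = €260.
The route M2→Macon is not used.

0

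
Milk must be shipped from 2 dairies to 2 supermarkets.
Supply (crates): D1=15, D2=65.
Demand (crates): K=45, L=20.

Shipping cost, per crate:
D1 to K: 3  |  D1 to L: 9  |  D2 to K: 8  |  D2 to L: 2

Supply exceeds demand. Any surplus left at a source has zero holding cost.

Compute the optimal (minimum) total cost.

A cheapest plan:
  D1 to K: 15 × 3 = 45
  D2 to K: 30 × 8 = 240
  D2 to L: 20 × 2 = 40
Total = 45 + 240 + 40 = 325.

325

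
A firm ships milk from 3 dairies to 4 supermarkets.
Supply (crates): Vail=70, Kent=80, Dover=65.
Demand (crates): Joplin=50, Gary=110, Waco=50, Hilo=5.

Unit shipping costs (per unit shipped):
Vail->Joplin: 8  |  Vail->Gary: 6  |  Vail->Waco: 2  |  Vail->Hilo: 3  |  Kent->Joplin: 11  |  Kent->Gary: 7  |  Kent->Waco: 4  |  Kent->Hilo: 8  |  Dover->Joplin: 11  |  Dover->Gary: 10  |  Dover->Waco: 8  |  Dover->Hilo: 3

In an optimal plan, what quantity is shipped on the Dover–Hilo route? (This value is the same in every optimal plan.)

The minimum-cost plan:
  Vail–Gary: 20 × 6 = 120
  Vail–Waco: 50 × 2 = 100
  Kent–Gary: 80 × 7 = 560
  Dover–Joplin: 50 × 11 = 550
  Dover–Gary: 10 × 10 = 100
  Dover–Hilo: 5 × 3 = 15
Total cost = 1445.
So Dover→Hilo carries 5 crates.

5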